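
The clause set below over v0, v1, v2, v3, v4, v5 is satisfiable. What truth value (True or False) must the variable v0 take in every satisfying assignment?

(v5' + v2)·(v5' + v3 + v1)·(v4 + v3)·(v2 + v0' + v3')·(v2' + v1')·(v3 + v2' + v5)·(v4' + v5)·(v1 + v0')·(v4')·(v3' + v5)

False

Suppose v0 = 1.
The clause (v1) is unit, so v1 = 1.
The clause (v2') is unit, so v2 = 0.
The clause (v5') is unit, so v5 = 0.
The clause (v3') is unit, so v3 = 0.
The clause (v4) is unit, so v4 = 1.
Now (v4') is unsatisfied and unit — conflict.
So every satisfying assignment has v0 = False.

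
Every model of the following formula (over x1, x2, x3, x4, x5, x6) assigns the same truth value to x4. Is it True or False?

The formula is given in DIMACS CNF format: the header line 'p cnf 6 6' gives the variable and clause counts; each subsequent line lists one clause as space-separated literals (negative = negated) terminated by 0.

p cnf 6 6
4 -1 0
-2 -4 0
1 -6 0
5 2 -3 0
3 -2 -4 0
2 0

False

Suppose x4 = True.
(¬x2) alone gives x2 = False.
That conflicts with the unit clause (x2).
So every satisfying assignment has x4 = False.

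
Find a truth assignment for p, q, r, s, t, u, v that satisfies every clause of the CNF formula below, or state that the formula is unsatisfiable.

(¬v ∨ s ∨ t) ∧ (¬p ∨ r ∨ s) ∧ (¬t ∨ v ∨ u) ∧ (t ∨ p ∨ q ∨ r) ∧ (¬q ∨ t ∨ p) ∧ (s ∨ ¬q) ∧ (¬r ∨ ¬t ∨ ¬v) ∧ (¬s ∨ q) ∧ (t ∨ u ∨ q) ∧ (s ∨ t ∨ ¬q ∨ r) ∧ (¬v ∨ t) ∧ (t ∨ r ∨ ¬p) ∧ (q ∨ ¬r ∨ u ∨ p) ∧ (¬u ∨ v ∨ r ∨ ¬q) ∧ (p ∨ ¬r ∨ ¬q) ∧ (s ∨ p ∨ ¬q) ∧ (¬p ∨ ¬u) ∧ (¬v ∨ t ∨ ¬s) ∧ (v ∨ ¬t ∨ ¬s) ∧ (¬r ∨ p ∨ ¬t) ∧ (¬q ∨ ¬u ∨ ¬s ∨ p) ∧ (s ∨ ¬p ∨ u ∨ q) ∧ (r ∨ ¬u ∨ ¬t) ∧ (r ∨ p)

p=True,  q=True,  r=False,  s=True,  t=True,  u=False,  v=True

Case s = True:
Unit clause (q) forces q = True.
Case t = True:
Unit clause (v) forces v = True.
Unit clause (¬r) forces r = False.
Unit clause (¬u) forces u = False.
Unit clause (p) forces p = True.
All clauses are satisfied.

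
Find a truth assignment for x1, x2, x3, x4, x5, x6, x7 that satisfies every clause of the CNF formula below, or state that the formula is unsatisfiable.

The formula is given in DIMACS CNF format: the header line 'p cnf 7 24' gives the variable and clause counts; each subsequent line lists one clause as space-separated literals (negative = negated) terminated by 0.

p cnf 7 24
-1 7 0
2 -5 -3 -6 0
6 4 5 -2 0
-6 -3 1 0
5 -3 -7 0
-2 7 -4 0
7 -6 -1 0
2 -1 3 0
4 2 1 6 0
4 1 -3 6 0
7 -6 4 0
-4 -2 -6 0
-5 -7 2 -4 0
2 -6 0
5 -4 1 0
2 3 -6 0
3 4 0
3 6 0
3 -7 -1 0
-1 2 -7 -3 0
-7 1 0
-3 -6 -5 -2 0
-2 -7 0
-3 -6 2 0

x1 ↦ False,  x2 ↦ False,  x3 ↦ True,  x4 ↦ True,  x5 ↦ True,  x6 ↦ False,  x7 ↦ False

Try x1 = False.
Unit clause (¬x7) forces x7 = False.
Try x6 = False.
Unit clause (x3) forces x3 = True.
Unit clause (x4) forces x4 = True.
Unit clause (¬x2) forces x2 = False.
Unit clause (x5) forces x5 = True.
All clauses are satisfied.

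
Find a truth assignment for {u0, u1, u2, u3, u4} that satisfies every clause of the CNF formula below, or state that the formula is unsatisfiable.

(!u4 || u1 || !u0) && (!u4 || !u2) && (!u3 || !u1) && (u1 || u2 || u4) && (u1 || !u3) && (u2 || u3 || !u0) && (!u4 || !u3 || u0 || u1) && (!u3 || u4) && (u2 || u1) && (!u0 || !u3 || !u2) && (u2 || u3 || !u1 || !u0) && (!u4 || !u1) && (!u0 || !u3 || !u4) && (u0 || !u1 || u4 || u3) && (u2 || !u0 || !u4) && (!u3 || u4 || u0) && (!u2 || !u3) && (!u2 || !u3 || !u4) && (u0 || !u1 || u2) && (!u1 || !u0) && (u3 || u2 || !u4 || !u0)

Suppose u4 = false.
(!u3) alone gives u3 = false.
Suppose u1 = false.
(u2) alone gives u2 = true.
All clauses hold; u0 can take either value.

u0=true, u1=false, u2=true, u3=false, u4=false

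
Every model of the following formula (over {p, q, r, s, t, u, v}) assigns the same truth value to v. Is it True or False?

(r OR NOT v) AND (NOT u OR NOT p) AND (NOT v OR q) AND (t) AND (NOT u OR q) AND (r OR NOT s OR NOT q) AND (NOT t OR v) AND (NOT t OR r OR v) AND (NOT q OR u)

Suppose v = false.
(t) alone gives t = true.
But (NOT t) is also a unit clause — contradiction.
So every satisfying assignment has v = True.

True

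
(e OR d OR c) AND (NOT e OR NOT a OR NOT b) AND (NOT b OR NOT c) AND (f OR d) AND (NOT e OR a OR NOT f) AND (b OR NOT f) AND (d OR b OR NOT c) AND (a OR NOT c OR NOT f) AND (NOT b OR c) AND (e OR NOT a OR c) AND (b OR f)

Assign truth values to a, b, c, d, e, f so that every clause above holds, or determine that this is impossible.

UNSATISFIABLE

Branch on b: set b = false.
Unit clause (NOT f) forces f = false.
Now (f) is unsatisfied and unit — conflict.
Undo b and try b = true.
Unit clause (NOT c) forces c = false.
Now (c) is unsatisfied and unit — conflict.
Both values of b lead to a conflict.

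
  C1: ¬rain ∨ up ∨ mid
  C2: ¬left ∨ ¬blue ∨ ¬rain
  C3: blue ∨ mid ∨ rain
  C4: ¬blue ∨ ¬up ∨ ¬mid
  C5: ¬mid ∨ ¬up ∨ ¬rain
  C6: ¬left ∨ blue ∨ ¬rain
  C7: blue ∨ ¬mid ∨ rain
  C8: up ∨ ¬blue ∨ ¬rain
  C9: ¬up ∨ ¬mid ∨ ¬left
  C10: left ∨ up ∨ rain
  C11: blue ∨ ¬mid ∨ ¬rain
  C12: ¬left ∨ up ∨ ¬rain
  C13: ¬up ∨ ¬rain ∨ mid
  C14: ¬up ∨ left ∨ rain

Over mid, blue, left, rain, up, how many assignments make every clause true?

There are 2^5 = 32 truth assignments over (mid, blue, left, rain, up).
Split on up. With up = True, the clauses containing up are satisfied and ¬up drops from the rest; 1 of the 2^4 = 16 assignments to the other variables satisfy what remains.
With up = False, by the same count on the reduced clause set, 2 assignments work.
(One model: mid=F, blue=T, left=T, rain=F, up=F.)
Total: 1 + 2 = 3.

3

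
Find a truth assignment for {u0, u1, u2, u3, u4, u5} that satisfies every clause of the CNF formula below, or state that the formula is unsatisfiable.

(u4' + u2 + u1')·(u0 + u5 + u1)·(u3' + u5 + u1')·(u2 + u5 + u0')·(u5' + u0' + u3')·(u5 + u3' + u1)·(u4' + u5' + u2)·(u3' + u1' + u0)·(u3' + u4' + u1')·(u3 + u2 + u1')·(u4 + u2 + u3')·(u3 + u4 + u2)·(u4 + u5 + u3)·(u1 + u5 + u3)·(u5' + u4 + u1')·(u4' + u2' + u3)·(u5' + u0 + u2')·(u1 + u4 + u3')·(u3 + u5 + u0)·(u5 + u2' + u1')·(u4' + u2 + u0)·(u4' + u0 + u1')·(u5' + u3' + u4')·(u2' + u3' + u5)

Case u4 = 0:
Case u2 = 1:
Case u5 = 1:
Unit clause (u1') forces u1 = 0.
Unit clause (u0) forces u0 = 1.
Unit clause (u3') forces u3 = 0.
All clauses are satisfied.

u0 ↦ 1; u1 ↦ 0; u2 ↦ 1; u3 ↦ 0; u4 ↦ 0; u5 ↦ 1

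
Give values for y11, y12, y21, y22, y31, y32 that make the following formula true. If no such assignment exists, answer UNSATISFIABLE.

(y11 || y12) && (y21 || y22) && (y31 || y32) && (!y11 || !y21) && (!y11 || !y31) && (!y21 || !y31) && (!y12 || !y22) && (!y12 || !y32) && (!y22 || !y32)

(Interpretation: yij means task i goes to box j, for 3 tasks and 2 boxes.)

UNSATISFIABLE

Branch on y11: set y11 = true.
Unit clause (!y21) forces y21 = false.
Unit clause (y22) forces y22 = true.
Unit clause (!y31) forces y31 = false.
Unit clause (y32) forces y32 = true.
That conflicts with the unit clause (!y32).
So y11 must be the other value — set y11 = false.
Unit clause (y12) forces y12 = true.
Unit clause (!y22) forces y22 = false.
Unit clause (y21) forces y21 = true.
Unit clause (!y31) forces y31 = false.
Unit clause (y32) forces y32 = true.
That conflicts with the unit clause (!y32).
Both values of y11 lead to a conflict.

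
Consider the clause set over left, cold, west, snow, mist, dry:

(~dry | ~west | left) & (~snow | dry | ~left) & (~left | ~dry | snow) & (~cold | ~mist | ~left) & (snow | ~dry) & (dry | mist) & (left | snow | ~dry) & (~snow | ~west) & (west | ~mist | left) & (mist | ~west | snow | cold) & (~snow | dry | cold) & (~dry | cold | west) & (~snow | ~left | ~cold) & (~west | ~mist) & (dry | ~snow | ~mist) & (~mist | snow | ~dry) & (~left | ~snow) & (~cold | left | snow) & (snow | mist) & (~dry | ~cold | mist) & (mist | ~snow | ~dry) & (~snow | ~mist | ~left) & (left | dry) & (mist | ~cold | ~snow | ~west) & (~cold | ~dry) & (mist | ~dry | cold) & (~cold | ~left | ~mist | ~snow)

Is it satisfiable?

Suppose snow = 0.
Unit clause (~dry) forces dry = 0.
Unit clause (mist) forces mist = 1.
Unit clause (~west) forces west = 0.
Unit clause (left) forces left = 1.
Unit clause (~cold) forces cold = 0.
Every clause now holds.
A satisfying assignment: left ↦ 1, cold ↦ 0, west ↦ 0, snow ↦ 0, mist ↦ 1, dry ↦ 0.

Satisfiable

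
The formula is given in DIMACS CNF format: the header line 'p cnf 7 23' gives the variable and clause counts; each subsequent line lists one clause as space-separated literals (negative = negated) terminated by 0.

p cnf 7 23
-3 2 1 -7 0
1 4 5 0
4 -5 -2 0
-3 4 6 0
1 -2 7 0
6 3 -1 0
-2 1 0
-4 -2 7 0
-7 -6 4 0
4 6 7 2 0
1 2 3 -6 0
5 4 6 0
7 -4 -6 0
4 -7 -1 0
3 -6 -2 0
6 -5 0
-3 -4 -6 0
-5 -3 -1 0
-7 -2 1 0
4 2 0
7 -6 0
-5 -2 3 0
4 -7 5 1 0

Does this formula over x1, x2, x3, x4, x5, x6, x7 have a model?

Suppose x2 = False.
(x4) alone gives x4 = True.
Suppose x7 = False.
(¬x6) alone gives x6 = False.
(¬x5) alone gives x5 = False.
Suppose x3 = True.
All clauses hold; x1 can take either value.
A satisfying assignment: x1: True,  x2: False,  x3: True,  x4: True,  x5: False,  x6: False,  x7: False.

Yes, satisfiable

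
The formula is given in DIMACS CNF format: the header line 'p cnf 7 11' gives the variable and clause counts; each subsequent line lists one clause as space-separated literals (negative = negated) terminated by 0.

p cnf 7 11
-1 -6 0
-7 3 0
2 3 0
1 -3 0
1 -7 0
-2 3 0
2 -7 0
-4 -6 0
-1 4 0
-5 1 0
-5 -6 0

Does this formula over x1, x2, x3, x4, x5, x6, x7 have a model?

Satisfiable

Case x1 = True:
(¬x6) alone gives x6 = False.
(x4) alone gives x4 = True.
Case x7 = True:
(x3) alone gives x3 = True.
(x2) alone gives x2 = True.
All clauses hold; x5 can take either value.
A satisfying assignment: x1 ↦ True; x2 ↦ True; x3 ↦ True; x4 ↦ True; x5 ↦ True; x6 ↦ False; x7 ↦ True.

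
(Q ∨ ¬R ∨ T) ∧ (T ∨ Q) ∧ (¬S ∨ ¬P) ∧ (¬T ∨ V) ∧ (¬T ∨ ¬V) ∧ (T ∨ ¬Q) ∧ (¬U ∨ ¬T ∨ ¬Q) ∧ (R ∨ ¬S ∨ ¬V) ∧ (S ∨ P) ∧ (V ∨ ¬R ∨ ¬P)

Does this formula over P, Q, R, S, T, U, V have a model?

Branch on T: set T = True.
The clause (V) is unit, so V = True.
That conflicts with the unit clause (¬V).
Undo T and try T = False.
The clause (Q) is unit, so Q = True.
That conflicts with the unit clause (¬Q).
Neither T = True nor T = False works.
No assignment satisfies every clause.

Unsatisfiable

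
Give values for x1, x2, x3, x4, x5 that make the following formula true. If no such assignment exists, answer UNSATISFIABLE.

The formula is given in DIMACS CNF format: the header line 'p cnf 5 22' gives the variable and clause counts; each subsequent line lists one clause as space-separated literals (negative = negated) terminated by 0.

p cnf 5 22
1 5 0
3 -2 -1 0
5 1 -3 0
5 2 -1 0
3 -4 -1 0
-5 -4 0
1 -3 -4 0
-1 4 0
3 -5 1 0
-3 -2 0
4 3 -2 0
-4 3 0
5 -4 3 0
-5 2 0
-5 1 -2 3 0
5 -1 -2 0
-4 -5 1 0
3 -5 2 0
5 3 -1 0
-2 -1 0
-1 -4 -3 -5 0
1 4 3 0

Branch on x1: set x1 = True.
From the singleton clause (x4), x4 = True.
From the singleton clause (x3), x3 = True.
From the singleton clause (¬x5), x5 = False.
From the singleton clause (x2), x2 = True.
But (¬x2) is also a unit clause — contradiction.
Backtrack on x1: now try x1 = False.
From the singleton clause (x5), x5 = True.
From the singleton clause (¬x4), x4 = False.
From the singleton clause (x3), x3 = True.
From the singleton clause (¬x2), x2 = False.
But (x2) is also a unit clause — contradiction.
Either choice for x1 ends in contradiction.

UNSATISFIABLE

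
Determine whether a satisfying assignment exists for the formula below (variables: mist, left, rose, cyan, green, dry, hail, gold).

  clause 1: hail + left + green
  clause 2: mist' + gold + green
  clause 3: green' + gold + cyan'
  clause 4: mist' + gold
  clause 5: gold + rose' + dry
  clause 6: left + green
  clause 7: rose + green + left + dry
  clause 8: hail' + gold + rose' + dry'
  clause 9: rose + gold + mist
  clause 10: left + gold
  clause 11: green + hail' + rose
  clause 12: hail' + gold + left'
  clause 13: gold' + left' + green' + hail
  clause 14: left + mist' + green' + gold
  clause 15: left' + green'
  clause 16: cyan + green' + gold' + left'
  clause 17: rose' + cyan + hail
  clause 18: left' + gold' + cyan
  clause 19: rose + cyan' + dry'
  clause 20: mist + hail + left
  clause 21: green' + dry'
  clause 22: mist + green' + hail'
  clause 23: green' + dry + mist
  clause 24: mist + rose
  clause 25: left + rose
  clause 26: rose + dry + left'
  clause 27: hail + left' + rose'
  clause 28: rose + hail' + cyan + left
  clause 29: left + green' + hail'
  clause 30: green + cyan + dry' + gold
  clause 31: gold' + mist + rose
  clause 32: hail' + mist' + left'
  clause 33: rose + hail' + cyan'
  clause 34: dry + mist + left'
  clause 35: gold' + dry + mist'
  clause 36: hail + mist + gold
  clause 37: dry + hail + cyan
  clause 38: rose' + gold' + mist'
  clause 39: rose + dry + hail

Suppose mist = 0.
(rose) alone gives rose = 1.
Suppose gold = 1.
Suppose left = 1.
(green') alone gives green = 0.
(cyan) alone gives cyan = 1.
(hail) alone gives hail = 1.
(dry) alone gives dry = 1.
All clauses are satisfied.
A satisfying assignment: mist=0; left=1; rose=1; cyan=1; green=0; dry=1; hail=1; gold=1.

Yes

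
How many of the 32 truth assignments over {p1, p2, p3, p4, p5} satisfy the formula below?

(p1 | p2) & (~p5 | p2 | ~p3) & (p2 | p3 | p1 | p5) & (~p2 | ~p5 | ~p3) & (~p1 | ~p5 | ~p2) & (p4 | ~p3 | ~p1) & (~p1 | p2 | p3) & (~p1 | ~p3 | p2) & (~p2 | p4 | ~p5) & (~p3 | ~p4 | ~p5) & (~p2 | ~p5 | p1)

There are 2^5 = 32 truth assignments over (p1, p2, p3, p4, p5).
Split on p1. With p1 = 1, the clauses containing p1 are satisfied and ~p1 drops from the rest; 3 of the 2^4 = 16 assignments to the other variables satisfy what remains.
With p1 = 0, by the same count on the reduced clause set, 4 assignments work.
(One model: p1=F, p2=T, p3=F, p4=F, p5=F.)
Total: 3 + 4 = 7.

7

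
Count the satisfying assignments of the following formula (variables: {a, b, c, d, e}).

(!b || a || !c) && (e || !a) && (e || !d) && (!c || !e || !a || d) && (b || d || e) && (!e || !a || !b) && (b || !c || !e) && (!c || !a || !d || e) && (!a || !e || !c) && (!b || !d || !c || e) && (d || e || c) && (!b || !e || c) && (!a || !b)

4

There are 2^5 = 32 truth assignments over (a, b, c, d, e).
Split on b. With b = true, the clauses containing b are satisfied and !b drops from the rest; 0 of the 2^4 = 16 assignments to the other variables satisfy what remains.
With b = false, by the same count on the reduced clause set, 4 assignments work.
(One model: a=F, b=F, c=F, d=F, e=T.)
Total: 0 + 4 = 4.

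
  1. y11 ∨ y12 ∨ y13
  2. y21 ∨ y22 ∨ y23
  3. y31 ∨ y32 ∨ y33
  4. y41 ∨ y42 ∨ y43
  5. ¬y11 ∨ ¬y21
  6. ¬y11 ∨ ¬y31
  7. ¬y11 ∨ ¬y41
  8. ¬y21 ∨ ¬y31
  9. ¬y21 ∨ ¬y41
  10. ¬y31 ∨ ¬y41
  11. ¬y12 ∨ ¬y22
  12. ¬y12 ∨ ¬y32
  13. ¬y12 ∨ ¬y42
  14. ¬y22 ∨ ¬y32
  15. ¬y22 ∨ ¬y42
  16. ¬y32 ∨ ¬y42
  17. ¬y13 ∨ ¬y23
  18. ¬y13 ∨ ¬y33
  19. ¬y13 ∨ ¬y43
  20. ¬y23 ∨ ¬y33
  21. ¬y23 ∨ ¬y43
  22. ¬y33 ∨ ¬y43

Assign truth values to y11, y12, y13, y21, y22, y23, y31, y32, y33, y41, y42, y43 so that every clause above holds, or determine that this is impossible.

UNSATISFIABLE

Suppose y11 = False.
Suppose y12 = True.
From the singleton clause (¬y22), y22 = False.
From the singleton clause (¬y32), y32 = False.
From the singleton clause (¬y42), y42 = False.
Suppose y21 = True.
From the singleton clause (¬y31), y31 = False.
From the singleton clause (y33), y33 = True.
From the singleton clause (¬y41), y41 = False.
From the singleton clause (y43), y43 = True.
But (¬y43) is also a unit clause — contradiction.
Backtrack on y21: now try y21 = False.
From the singleton clause (y23), y23 = True.
From the singleton clause (¬y13), y13 = False.
From the singleton clause (¬y33), y33 = False.
From the singleton clause (y31), y31 = True.
From the singleton clause (¬y41), y41 = False.
From the singleton clause (y43), y43 = True.
But (¬y43) is also a unit clause — contradiction.
Either choice for y21 ends in contradiction.
Backtrack on y12: now try y12 = False.
From the singleton clause (y13), y13 = True.
From the singleton clause (¬y23), y23 = False.
From the singleton clause (¬y33), y33 = False.
From the singleton clause (¬y43), y43 = False.
Suppose y21 = True.
From the singleton clause (¬y31), y31 = False.
From the singleton clause (y32), y32 = True.
From the singleton clause (¬y41), y41 = False.
From the singleton clause (y42), y42 = True.
But (¬y42) is also a unit clause — contradiction.
Backtrack on y21: now try y21 = False.
From the singleton clause (y22), y22 = True.
From the singleton clause (¬y32), y32 = False.
From the singleton clause (y31), y31 = True.
From the singleton clause (¬y41), y41 = False.
From the singleton clause (y42), y42 = True.
But (¬y42) is also a unit clause — contradiction.
Either choice for y21 ends in contradiction.
Either choice for y12 ends in contradiction.
Backtrack on y11: now try y11 = True.
From the singleton clause (¬y21), y21 = False.
From the singleton clause (¬y31), y31 = False.
From the singleton clause (¬y41), y41 = False.
Suppose y22 = True.
From the singleton clause (¬y12), y12 = False.
From the singleton clause (¬y32), y32 = False.
From the singleton clause (y33), y33 = True.
From the singleton clause (¬y42), y42 = False.
From the singleton clause (y43), y43 = True.
But (¬y43) is also a unit clause — contradiction.
Backtrack on y22: now try y22 = False.
From the singleton clause (y23), y23 = True.
From the singleton clause (¬y13), y13 = False.
From the singleton clause (¬y33), y33 = False.
From the singleton clause (y32), y32 = True.
From the singleton clause (¬y12), y12 = False.
From the singleton clause (¬y42), y42 = False.
From the singleton clause (y43), y43 = True.
But (¬y43) is also a unit clause — contradiction.
Either choice for y22 ends in contradiction.
Either choice for y11 ends in contradiction.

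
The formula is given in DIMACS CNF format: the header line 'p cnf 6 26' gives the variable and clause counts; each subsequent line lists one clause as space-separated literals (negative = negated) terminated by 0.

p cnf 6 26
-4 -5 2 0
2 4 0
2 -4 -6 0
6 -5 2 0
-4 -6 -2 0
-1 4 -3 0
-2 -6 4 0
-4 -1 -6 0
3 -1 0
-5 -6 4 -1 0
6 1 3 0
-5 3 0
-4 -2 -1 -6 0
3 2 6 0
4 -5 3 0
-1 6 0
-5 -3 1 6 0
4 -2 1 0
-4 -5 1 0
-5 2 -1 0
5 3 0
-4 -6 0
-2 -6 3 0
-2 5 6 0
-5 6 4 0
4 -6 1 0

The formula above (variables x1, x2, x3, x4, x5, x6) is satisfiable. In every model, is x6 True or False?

Suppose x6 = True.
(¬x4) alone gives x4 = False.
(x2) alone gives x2 = True.
That conflicts with the unit clause (¬x2).
So every satisfying assignment has x6 = False.

False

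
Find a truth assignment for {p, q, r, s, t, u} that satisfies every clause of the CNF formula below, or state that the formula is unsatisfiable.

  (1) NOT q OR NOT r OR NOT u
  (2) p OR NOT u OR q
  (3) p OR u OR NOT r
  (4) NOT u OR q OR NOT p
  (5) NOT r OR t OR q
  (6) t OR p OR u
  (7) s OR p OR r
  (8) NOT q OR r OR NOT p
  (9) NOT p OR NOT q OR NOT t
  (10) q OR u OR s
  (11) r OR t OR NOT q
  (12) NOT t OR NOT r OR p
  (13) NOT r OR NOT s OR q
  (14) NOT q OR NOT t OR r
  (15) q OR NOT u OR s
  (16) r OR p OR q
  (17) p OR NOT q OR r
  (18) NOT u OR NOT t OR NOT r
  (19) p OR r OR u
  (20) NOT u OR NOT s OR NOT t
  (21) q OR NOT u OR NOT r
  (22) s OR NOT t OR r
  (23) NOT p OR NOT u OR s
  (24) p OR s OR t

p=true,  q=false,  r=false,  s=true,  t=false,  u=false

Try q = false.
Try p = true.
Unit clause (NOT u) forces u = false.
Unit clause (s) forces s = true.
Unit clause (NOT r) forces r = false.
All clauses hold; t can take either value.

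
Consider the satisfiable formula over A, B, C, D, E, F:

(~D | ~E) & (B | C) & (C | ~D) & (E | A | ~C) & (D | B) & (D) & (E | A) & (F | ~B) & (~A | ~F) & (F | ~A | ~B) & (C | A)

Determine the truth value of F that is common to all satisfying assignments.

Suppose F = 1.
(D) alone gives D = 1.
(~E) alone gives E = 0.
(C) alone gives C = 1.
(A) alone gives A = 1.
Now (~A) is unsatisfied and unit — conflict.
So every satisfying assignment has F = False.

False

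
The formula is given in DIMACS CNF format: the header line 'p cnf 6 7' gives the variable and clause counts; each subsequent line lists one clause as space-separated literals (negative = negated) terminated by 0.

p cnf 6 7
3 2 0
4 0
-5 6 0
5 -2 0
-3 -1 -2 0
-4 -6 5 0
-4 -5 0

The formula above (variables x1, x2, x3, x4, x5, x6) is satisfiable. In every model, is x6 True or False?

False

Suppose x6 = True.
Unit clause (x4) forces x4 = True.
Unit clause (x5) forces x5 = True.
That conflicts with the unit clause (¬x5).
So every satisfying assignment has x6 = False.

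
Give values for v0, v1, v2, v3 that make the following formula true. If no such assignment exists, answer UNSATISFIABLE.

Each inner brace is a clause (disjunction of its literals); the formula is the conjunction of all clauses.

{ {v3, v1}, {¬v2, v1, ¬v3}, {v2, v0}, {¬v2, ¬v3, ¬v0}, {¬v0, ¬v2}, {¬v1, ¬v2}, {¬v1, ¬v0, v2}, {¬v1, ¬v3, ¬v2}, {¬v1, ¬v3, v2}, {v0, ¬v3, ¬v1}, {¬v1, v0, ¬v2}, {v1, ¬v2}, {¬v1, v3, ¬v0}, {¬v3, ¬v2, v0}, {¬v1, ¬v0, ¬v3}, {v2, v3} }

v0=True,  v1=False,  v2=False,  v3=True

Try v3 = True.
Try v2 = False.
The clause (v0) is unit, so v0 = True.
The clause (¬v1) is unit, so v1 = False.
All clauses are satisfied.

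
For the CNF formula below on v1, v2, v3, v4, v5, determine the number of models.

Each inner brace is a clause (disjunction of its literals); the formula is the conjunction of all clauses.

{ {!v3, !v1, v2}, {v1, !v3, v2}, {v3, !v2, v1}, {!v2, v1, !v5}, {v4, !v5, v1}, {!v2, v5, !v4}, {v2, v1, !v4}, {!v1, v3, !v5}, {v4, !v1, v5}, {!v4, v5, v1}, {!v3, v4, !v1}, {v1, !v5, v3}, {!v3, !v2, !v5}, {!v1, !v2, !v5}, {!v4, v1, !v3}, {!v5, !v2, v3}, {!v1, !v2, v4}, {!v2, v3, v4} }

There are 2^5 = 32 truth assignments over (v1, v2, v3, v4, v5).
Split on v5. With v5 = true, the clauses containing v5 are satisfied and !v5 drops from the rest; 0 of the 2^4 = 16 assignments to the other variables satisfy what remains.
With v5 = false, by the same count on the reduced clause set, 3 assignments work.
(One model: v1=F, v2=F, v3=F, v4=F, v5=F.)
Total: 0 + 3 = 3.

3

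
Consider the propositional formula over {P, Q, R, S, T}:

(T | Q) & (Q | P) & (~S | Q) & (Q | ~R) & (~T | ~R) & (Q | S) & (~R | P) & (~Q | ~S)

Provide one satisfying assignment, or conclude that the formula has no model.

P: 0, Q: 1, R: 0, S: 0, T: 0

Branch on T: set T = 0.
The clause (Q) is unit, so Q = 1.
The clause (~S) is unit, so S = 0.
Branch on R: set R = 0.
No clause remains; P is free.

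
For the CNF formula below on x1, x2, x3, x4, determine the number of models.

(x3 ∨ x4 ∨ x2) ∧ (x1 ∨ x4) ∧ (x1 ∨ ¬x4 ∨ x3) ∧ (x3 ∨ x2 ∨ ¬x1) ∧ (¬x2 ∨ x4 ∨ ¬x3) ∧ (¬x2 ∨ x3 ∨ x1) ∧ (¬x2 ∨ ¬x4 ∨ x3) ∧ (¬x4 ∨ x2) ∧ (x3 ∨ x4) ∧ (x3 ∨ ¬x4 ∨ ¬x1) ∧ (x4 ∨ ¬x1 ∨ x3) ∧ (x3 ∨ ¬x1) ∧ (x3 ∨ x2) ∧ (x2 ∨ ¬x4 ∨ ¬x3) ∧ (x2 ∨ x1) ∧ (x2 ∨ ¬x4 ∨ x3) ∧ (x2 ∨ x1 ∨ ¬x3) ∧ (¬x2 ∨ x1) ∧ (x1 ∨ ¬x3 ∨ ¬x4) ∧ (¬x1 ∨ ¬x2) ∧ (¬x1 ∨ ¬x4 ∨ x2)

1

There are 2^4 = 16 truth assignments over (x1, x2, x3, x4).
Check each against the 21 clauses (columns in the order x1, x2, x3, x4):
  F F F F  ✗ fails (x3 ∨ x4 ∨ x2)
  F F F T  ✗ fails (x1 ∨ ¬x4 ∨ x3)
  F F T F  ✗ fails (x1 ∨ x4)
  F F T T  ✗ fails (¬x4 ∨ x2)
  F T F F  ✗ fails (x1 ∨ x4)
  F T F T  ✗ fails (x1 ∨ ¬x4 ∨ x3)
  F T T F  ✗ fails (x1 ∨ x4)
  F T T T  ✗ fails (¬x2 ∨ x1)
  T F F F  ✗ fails (x3 ∨ x4 ∨ x2)
  T F F T  ✗ fails (x3 ∨ x2 ∨ ¬x1)
  T F T F  ✓ satisfies all
  T F T T  ✗ fails (¬x4 ∨ x2)
  T T F F  ✗ fails (x3 ∨ x4)
  T T F T  ✗ fails (¬x2 ∨ ¬x4 ∨ x3)
  T T T F  ✗ fails (¬x2 ∨ x4 ∨ ¬x3)
  T T T T  ✗ fails (¬x1 ∨ ¬x2)
1 of the 16 rows is a model.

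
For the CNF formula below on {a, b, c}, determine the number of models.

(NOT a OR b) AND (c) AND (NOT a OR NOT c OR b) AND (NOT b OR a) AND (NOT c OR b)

There are 2^3 = 8 truth assignments over (a, b, c).
Split on b. With b = true, the clauses containing b are satisfied and NOT b drops from the rest; 1 of the 2^2 = 4 assignments to the other variables satisfy what remains.
With b = false, by the same count on the reduced clause set, 0 assignments work.
Total: 1 + 0 = 1.

1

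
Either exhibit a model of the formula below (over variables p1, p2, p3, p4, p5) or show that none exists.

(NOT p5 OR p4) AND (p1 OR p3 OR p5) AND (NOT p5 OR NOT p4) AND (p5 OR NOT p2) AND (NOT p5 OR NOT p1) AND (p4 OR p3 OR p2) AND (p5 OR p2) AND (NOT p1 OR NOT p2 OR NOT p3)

UNSATISFIABLE

Suppose p5 = false.
Unit clause (NOT p2) forces p2 = false.
That conflicts with the unit clause (p2).
That branch fails; take p5 = true instead.
Unit clause (p4) forces p4 = true.
That conflicts with the unit clause (NOT p4).
Either choice for p5 ends in contradiction.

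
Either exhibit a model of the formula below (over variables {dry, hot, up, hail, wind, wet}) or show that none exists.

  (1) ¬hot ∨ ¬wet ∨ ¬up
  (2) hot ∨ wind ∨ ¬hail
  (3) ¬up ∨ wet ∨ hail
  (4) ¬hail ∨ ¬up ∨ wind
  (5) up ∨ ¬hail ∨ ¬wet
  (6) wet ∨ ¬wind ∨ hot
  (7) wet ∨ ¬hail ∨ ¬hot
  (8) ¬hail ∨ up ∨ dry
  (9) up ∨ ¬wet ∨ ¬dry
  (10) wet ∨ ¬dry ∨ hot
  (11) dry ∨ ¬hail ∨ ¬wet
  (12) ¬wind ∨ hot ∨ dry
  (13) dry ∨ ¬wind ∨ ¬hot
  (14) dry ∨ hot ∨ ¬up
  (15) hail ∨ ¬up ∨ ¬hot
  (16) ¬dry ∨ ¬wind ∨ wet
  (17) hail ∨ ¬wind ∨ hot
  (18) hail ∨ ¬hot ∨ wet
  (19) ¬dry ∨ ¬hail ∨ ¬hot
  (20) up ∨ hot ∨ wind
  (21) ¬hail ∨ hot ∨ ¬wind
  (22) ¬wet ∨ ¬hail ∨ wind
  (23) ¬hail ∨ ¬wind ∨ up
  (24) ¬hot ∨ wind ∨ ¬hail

dry ↦ True, hot ↦ False, up ↦ True, hail ↦ False, wind ↦ False, wet ↦ True

Suppose hot = False.
Suppose wind = False.
From the singleton clause (¬hail), hail = False.
From the singleton clause (up), up = True.
From the singleton clause (wet), wet = True.
From the singleton clause (dry), dry = True.
Every clause now holds.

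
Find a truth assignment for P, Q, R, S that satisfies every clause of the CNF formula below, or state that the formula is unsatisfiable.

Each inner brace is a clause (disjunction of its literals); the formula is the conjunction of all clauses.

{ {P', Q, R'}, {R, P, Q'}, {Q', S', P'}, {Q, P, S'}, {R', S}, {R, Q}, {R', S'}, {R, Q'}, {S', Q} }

UNSATISFIABLE

Branch on R: set R = 0.
Unit clause (Q) forces Q = 1.
But (Q') is also a unit clause — contradiction.
Undo R and try R = 1.
Unit clause (S) forces S = 1.
But (S') is also a unit clause — contradiction.
Neither R = 1 nor R = 0 works.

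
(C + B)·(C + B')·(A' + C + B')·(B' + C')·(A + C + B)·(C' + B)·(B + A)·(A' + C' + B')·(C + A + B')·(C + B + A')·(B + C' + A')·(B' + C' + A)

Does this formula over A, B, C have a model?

Suppose C = 1.
Unit clause (B') forces B = 0.
But (B) is also a unit clause — contradiction.
Backtrack on C: now try C = 0.
Unit clause (B) forces B = 1.
But (B') is also a unit clause — contradiction.
Neither C = 1 nor C = 0 works.
No assignment satisfies every clause.

No, unsatisfiable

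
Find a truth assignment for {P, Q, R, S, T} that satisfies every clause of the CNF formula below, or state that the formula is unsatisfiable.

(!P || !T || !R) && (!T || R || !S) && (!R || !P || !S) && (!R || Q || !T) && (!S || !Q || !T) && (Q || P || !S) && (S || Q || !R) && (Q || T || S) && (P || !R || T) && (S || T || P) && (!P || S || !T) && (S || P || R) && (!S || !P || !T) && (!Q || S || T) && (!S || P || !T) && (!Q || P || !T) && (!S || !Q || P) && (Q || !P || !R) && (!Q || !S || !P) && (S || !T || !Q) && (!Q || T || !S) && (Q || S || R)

P ↦ true,  Q ↦ false,  R ↦ false,  S ↦ true,  T ↦ false

Case P = true:
Case T = false:
Case R = false:
Case Q = false:
(S) alone gives S = true.
This assignment satisfies each clause.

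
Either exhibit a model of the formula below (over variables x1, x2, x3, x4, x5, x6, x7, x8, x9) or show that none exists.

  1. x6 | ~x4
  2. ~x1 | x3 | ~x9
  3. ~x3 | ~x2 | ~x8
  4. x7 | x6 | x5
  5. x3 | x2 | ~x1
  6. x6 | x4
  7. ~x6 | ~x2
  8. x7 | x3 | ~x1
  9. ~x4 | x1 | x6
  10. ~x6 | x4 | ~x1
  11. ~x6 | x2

UNSATISFIABLE

Try x6 = 1.
(~x2) alone gives x2 = 0.
That conflicts with the unit clause (x2).
Undo x6 and try x6 = 0.
(~x4) alone gives x4 = 0.
That conflicts with the unit clause (x4).
Either choice for x6 ends in contradiction.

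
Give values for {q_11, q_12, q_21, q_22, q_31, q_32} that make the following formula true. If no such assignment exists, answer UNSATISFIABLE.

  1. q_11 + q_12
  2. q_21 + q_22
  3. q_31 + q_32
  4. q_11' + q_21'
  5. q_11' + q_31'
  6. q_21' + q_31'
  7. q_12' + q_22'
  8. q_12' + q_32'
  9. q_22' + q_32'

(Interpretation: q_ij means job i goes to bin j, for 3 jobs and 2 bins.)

UNSATISFIABLE

Case q_11 = 1:
(q_21') alone gives q_21 = 0.
(q_22) alone gives q_22 = 1.
(q_31') alone gives q_31 = 0.
(q_32) alone gives q_32 = 1.
That conflicts with the unit clause (q_32').
So q_11 must be the other value — set q_11 = 0.
(q_12) alone gives q_12 = 1.
(q_22') alone gives q_22 = 0.
(q_21) alone gives q_21 = 1.
(q_31') alone gives q_31 = 0.
(q_32) alone gives q_32 = 1.
That conflicts with the unit clause (q_32').
Neither q_11 = 1 nor q_11 = 0 works.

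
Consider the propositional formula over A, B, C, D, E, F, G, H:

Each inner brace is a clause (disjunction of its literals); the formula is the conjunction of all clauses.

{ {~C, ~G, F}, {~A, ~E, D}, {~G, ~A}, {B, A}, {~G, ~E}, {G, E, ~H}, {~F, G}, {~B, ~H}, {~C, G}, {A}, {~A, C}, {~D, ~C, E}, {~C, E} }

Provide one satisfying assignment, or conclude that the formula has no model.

UNSATISFIABLE

Unit clause (A) forces A = 1.
Unit clause (~G) forces G = 0.
Unit clause (~F) forces F = 0.
Unit clause (~C) forces C = 0.
That conflicts with the unit clause (C).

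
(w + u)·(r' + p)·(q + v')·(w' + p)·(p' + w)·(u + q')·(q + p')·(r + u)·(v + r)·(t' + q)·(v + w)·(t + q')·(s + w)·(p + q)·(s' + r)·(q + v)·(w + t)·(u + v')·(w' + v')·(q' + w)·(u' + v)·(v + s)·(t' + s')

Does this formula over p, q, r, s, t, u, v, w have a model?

Unsatisfiable

Suppose w = 1.
From the singleton clause (p), p = 1.
From the singleton clause (q), q = 1.
From the singleton clause (u), u = 1.
From the singleton clause (t), t = 1.
From the singleton clause (v'), v = 0.
But (v) is also a unit clause — contradiction.
Undo w and try w = 0.
From the singleton clause (u), u = 1.
From the singleton clause (p'), p = 0.
From the singleton clause (r'), r = 0.
From the singleton clause (v), v = 1.
From the singleton clause (q), q = 1.
But (q') is also a unit clause — contradiction.
Neither w = 1 nor w = 0 works.
No assignment satisfies every clause.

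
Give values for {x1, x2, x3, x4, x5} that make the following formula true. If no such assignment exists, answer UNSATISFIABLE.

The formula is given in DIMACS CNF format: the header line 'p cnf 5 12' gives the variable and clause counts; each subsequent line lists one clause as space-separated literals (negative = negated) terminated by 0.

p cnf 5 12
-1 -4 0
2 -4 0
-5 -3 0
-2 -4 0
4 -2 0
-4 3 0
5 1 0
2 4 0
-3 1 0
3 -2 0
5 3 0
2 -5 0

Branch on x1: set x1 = False.
From the singleton clause (x5), x5 = True.
From the singleton clause (¬x3), x3 = False.
From the singleton clause (¬x4), x4 = False.
From the singleton clause (¬x2), x2 = False.
That conflicts with the unit clause (x2).
So x1 must be the other value — set x1 = True.
From the singleton clause (¬x4), x4 = False.
From the singleton clause (¬x2), x2 = False.
That conflicts with the unit clause (x2).
Either choice for x1 ends in contradiction.

UNSATISFIABLE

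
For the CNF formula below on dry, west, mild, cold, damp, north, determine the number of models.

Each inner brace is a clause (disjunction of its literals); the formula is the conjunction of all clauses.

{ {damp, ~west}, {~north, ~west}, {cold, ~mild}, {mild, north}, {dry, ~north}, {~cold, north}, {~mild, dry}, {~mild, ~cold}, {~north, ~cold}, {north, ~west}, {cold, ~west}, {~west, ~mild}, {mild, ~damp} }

1

There are 2^6 = 64 truth assignments over (dry, west, mild, cold, damp, north).
Split on damp. With damp = 1, the clauses containing damp are satisfied and ~damp drops from the rest; 0 of the 2^5 = 32 assignments to the other variables satisfy what remains.
With damp = 0, by the same count on the reduced clause set, 1 assignment works.
Total: 0 + 1 = 1.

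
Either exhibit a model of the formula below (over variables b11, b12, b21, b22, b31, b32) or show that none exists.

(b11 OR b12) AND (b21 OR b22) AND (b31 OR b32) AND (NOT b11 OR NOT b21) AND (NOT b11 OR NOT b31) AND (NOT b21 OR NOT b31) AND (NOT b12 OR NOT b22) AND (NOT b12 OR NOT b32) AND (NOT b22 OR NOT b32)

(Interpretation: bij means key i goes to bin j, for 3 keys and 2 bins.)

UNSATISFIABLE

Try b11 = true.
(NOT b21) alone gives b21 = false.
(b22) alone gives b22 = true.
(NOT b31) alone gives b31 = false.
(b32) alone gives b32 = true.
Now (NOT b32) is unsatisfied and unit — conflict.
Undo b11 and try b11 = false.
(b12) alone gives b12 = true.
(NOT b22) alone gives b22 = false.
(b21) alone gives b21 = true.
(NOT b31) alone gives b31 = false.
(b32) alone gives b32 = true.
Now (NOT b32) is unsatisfied and unit — conflict.
Both values of b11 lead to a conflict.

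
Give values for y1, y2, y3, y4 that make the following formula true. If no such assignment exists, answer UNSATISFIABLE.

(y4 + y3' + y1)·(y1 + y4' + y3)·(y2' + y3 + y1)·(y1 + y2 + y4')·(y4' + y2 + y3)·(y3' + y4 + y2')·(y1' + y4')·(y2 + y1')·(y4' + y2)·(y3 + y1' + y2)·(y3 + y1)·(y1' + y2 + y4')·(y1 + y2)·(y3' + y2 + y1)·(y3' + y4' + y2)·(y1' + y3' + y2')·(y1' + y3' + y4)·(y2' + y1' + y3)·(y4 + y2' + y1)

Branch on y1: set y1 = 0.
(y3) alone gives y3 = 1.
(y4) alone gives y4 = 1.
(y2) alone gives y2 = 1.
All clauses are satisfied.

y1=0; y2=1; y3=1; y4=1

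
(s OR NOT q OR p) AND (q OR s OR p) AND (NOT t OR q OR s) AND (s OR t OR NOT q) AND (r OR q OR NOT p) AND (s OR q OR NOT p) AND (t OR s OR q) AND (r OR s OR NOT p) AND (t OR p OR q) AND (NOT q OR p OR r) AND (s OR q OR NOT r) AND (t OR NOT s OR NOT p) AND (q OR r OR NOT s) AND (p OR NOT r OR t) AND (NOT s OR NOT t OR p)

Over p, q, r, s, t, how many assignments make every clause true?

4

There are 2^5 = 32 truth assignments over (p, q, r, s, t).
Split on q. With q = true, the clauses containing q are satisfied and NOT q drops from the rest; 3 of the 2^4 = 16 assignments to the other variables satisfy what remains.
With q = false, by the same count on the reduced clause set, 1 assignment works.
(One model: p=T, q=F, r=T, s=T, t=T.)
Total: 3 + 1 = 4.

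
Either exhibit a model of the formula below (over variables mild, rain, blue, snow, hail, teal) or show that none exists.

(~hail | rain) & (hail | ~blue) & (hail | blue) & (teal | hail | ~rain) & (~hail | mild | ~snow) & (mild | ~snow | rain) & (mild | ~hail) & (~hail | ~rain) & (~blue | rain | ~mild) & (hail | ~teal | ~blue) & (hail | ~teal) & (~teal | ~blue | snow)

UNSATISFIABLE

Case hail = 0:
The clause (~blue) is unit, so blue = 0.
Now (blue) is unsatisfied and unit — conflict.
So hail must be the other value — set hail = 1.
The clause (rain) is unit, so rain = 1.
Now (~rain) is unsatisfied and unit — conflict.
Either choice for hail ends in contradiction.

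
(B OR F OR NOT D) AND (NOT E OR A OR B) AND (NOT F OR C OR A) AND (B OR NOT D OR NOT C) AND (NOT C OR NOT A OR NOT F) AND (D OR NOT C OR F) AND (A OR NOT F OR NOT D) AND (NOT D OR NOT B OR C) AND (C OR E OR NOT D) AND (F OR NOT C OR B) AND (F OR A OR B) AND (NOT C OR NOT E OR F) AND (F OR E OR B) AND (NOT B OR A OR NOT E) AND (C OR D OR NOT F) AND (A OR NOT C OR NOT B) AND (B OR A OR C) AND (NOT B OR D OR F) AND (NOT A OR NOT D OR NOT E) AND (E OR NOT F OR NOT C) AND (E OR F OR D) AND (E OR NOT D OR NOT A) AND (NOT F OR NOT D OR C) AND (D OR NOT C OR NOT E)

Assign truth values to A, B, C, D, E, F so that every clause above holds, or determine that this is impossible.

Suppose B = false.
Suppose F = false.
(NOT D) alone gives D = false.
(NOT C) alone gives C = false.
(A) alone gives A = true.
(E) alone gives E = true.
All clauses are satisfied.

A=true,  B=false,  C=false,  D=false,  E=true,  F=false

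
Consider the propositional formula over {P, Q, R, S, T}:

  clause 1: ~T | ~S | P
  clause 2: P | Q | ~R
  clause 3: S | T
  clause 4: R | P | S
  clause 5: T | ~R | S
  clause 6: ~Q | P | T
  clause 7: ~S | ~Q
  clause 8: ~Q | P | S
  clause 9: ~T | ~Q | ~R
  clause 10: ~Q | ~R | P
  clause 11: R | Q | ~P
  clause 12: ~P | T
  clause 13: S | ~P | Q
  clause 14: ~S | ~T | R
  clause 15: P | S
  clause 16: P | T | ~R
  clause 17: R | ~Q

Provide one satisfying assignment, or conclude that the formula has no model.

P: 1,  Q: 0,  R: 1,  S: 1,  T: 1

Suppose S = 1.
The clause (~Q) is unit, so Q = 0.
Suppose T = 1.
The clause (P) is unit, so P = 1.
The clause (R) is unit, so R = 1.
This assignment satisfies each clause.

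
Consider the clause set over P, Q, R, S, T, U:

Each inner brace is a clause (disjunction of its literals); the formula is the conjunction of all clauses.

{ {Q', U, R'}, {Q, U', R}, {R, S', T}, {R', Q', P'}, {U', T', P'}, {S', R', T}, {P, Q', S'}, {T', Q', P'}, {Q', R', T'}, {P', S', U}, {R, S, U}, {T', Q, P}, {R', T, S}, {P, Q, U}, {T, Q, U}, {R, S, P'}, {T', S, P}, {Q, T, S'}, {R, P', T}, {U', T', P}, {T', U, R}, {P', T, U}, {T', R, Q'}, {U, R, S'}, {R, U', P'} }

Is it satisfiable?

Suppose Q = 1.
Suppose U = 1.
Suppose R = 0.
(T') alone gives T = 0.
(S') alone gives S = 0.
(P') alone gives P = 0.
Every clause now holds.
A satisfying assignment: P=0,  Q=1,  R=0,  S=0,  T=0,  U=1.

Satisfiable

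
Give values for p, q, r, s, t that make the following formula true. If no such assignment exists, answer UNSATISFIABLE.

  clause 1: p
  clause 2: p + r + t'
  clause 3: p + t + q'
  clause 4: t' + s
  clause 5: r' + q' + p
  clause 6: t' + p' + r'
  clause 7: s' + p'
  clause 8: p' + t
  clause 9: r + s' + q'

From the singleton clause (p), p = 1.
From the singleton clause (s'), s = 0.
From the singleton clause (t'), t = 0.
But (t) is also a unit clause — contradiction.

UNSATISFIABLE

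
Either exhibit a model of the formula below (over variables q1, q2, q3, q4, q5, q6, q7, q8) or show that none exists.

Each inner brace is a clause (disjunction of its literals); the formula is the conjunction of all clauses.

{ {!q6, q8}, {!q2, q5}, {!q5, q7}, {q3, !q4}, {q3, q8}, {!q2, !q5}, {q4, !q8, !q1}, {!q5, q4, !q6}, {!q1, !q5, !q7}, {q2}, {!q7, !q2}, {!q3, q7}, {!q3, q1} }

(q2) alone gives q2 = true.
(q5) alone gives q5 = true.
That conflicts with the unit clause (!q5).

UNSATISFIABLE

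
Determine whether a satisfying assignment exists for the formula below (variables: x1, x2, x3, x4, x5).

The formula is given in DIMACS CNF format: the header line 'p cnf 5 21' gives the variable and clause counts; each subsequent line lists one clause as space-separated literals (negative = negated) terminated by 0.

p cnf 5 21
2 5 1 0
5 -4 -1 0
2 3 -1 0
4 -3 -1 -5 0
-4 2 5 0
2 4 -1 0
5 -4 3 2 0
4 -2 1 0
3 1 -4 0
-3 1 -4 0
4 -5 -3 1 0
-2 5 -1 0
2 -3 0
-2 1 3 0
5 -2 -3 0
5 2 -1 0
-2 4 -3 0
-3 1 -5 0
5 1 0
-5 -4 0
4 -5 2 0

Branch on x2: set x2 = True.
Branch on x4: set x4 = False.
From the singleton clause (x1), x1 = True.
From the singleton clause (x5), x5 = True.
From the singleton clause (¬x3), x3 = False.
Every clause now holds.
A satisfying assignment: x1: True; x2: True; x3: False; x4: False; x5: True.

Yes, satisfiable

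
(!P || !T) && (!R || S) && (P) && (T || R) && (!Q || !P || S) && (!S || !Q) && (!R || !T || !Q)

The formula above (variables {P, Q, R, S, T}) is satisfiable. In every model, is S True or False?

Suppose S = false.
(!R) alone gives R = false.
(P) alone gives P = true.
(!T) alone gives T = false.
But (T) is also a unit clause — contradiction.
So every satisfying assignment has S = True.

True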